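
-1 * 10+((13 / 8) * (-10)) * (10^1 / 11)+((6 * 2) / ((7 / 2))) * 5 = -1175 / 154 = -7.63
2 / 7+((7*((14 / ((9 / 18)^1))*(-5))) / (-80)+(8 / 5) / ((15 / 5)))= 5489 / 420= 13.07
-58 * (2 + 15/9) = -638/3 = -212.67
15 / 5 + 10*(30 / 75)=7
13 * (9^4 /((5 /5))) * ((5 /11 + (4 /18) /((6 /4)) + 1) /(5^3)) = 1503684 /1375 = 1093.59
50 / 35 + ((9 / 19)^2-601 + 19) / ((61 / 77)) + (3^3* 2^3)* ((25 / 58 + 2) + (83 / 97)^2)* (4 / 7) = -14406378591217 / 42060704567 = -342.51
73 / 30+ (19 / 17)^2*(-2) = -563 / 8670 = -0.06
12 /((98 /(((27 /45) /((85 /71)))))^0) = 12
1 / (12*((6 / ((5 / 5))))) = 1 / 72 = 0.01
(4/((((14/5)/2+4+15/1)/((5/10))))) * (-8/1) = -40/51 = -0.78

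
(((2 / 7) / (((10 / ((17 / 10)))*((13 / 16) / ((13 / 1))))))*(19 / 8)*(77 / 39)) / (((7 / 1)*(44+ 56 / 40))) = 3553 / 309855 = 0.01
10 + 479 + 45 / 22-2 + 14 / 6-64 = 28207 / 66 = 427.38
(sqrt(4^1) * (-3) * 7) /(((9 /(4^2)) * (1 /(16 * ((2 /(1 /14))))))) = -100352 /3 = -33450.67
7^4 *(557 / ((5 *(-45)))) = -1337357 / 225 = -5943.81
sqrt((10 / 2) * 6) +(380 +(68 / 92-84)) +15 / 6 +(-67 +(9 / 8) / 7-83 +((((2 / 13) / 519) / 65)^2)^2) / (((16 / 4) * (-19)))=sqrt(30) +57404047733593021867172486843 / 190577717646511411600020000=306.69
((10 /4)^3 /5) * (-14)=-175 /4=-43.75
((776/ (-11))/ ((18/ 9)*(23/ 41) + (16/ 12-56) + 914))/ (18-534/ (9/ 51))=0.00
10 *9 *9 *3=2430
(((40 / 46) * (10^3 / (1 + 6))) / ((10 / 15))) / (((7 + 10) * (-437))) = -30000 / 1196069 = -0.03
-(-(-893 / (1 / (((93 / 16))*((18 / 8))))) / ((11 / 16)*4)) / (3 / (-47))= 11709909 / 176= 66533.57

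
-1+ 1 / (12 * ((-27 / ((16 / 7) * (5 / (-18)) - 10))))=-0.97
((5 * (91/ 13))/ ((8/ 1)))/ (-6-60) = -35/ 528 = -0.07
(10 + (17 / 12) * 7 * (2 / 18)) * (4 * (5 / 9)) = 5995 / 243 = 24.67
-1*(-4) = 4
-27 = -27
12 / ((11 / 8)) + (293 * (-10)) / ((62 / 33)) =-528819 / 341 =-1550.79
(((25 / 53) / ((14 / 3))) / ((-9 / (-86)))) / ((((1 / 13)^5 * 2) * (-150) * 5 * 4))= -59.77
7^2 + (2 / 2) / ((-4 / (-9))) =205 / 4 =51.25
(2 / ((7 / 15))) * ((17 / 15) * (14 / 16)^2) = 119 / 32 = 3.72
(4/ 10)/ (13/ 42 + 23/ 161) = 84/ 95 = 0.88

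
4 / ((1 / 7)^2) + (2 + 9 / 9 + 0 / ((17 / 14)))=199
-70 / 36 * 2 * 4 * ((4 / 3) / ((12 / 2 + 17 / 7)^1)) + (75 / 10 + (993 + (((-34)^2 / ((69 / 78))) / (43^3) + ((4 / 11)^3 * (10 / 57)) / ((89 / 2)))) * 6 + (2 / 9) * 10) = 78223525078576324039 / 13112957006655066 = 5965.36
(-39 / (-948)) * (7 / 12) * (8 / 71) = 91 / 33654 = 0.00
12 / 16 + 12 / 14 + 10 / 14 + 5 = 205 / 28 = 7.32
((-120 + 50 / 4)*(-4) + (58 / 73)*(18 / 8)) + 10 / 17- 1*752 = -793307 / 2482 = -319.62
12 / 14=6 / 7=0.86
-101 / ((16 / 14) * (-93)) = 707 / 744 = 0.95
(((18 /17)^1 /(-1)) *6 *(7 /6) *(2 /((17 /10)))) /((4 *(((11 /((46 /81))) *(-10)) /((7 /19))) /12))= 9016 /181203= 0.05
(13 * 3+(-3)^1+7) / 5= 43 / 5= 8.60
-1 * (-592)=592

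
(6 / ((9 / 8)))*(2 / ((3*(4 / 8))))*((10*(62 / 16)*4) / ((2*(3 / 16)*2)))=39680 / 27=1469.63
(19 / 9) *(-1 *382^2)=-2772556 / 9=-308061.78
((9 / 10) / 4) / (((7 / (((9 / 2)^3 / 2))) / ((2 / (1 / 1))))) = 6561 / 2240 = 2.93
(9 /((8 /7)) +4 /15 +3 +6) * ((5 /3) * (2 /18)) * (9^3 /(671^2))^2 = 0.00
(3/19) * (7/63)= 1/57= 0.02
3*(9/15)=9/5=1.80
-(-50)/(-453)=-50/453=-0.11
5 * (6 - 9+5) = 10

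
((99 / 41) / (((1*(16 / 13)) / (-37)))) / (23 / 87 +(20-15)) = -4142853 / 300448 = -13.79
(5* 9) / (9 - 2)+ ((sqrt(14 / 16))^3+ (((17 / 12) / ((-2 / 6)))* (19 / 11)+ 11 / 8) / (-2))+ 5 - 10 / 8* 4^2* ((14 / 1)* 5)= -1707045 / 1232+ 7* sqrt(14) / 32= -1384.77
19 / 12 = 1.58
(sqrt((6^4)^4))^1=1679616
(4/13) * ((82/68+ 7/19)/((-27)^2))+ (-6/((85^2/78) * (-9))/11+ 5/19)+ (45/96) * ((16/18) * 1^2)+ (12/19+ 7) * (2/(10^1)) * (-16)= -23.74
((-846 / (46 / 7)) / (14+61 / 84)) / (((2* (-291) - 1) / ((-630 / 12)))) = -13058010 / 16586933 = -0.79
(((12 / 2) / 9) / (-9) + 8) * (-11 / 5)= -2354 / 135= -17.44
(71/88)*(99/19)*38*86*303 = 8325531/2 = 4162765.50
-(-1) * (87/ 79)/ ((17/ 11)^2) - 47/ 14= -925679/ 319634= -2.90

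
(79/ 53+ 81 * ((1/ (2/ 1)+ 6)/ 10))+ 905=1016689/ 1060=959.14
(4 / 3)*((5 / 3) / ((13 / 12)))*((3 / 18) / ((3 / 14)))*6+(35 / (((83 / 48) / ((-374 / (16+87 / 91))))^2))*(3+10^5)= 1092887366934884856160 / 1918995245037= 569510200.59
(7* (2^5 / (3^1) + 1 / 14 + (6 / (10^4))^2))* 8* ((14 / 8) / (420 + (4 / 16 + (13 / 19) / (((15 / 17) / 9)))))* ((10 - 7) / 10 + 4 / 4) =9747237826781 / 3044006250000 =3.20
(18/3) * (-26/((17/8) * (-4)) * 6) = 110.12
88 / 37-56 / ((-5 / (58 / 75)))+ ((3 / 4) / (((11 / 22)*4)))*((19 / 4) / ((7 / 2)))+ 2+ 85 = 153144587 / 1554000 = 98.55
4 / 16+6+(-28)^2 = 3161 / 4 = 790.25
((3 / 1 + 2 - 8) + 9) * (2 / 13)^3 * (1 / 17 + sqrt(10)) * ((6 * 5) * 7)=10080 / 37349 + 10080 * sqrt(10) / 2197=14.78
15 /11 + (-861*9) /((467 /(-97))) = 8275188 /5137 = 1610.90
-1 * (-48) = 48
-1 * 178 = -178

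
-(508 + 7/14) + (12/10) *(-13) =-5241/10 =-524.10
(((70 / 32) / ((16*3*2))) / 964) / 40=7 / 11845632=0.00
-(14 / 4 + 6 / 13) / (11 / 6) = -2.16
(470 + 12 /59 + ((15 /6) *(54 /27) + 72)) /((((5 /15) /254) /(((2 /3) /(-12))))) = -4100195 /177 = -23164.94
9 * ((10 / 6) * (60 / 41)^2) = 54000 / 1681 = 32.12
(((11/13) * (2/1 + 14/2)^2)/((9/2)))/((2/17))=129.46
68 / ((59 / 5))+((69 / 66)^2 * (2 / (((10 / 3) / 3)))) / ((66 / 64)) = 7.67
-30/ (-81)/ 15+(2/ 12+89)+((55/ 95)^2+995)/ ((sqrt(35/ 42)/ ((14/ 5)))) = 14449/ 162+5030424 * sqrt(30)/ 9025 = 3142.13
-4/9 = -0.44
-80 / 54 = -40 / 27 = -1.48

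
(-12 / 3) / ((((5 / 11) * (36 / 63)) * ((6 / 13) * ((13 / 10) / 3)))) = -77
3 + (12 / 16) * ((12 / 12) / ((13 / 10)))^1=93 / 26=3.58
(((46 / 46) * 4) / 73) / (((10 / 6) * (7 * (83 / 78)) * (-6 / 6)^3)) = -936 / 212065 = -0.00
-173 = -173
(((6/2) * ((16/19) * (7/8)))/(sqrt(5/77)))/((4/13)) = 273 * sqrt(385)/190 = 28.19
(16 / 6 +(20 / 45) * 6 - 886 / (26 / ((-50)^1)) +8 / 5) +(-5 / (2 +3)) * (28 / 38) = 6335708 / 3705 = 1710.04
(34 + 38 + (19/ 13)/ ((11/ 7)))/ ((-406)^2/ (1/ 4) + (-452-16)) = 10429/ 94219268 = 0.00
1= 1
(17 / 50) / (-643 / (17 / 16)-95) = -289 / 595150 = -0.00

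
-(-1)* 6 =6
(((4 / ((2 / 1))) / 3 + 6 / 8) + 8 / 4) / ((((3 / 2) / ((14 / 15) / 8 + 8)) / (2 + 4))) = 19967 / 180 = 110.93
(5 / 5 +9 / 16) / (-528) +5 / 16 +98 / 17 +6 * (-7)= -5159513 / 143616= -35.93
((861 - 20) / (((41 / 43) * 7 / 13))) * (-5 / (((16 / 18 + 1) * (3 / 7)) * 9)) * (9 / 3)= -2350595 / 697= -3372.45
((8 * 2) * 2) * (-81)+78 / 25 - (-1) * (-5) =-64847 / 25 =-2593.88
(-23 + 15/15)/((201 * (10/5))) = -11/201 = -0.05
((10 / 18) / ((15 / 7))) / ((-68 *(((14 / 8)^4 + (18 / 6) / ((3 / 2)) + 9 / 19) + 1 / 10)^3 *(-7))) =3596091392000 / 11274298136108170677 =0.00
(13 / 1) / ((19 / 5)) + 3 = 122 / 19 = 6.42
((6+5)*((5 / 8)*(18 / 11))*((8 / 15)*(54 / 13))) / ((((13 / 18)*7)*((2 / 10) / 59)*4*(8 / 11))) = 2365605 / 4732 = 499.92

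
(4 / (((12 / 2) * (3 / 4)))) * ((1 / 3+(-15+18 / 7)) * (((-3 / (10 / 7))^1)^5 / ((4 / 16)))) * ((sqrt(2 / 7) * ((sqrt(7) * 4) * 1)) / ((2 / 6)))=65864232 * sqrt(2) / 3125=29806.75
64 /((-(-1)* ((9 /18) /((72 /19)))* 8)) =1152 /19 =60.63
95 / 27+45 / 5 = 338 / 27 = 12.52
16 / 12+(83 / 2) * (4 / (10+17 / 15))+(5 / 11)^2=16.45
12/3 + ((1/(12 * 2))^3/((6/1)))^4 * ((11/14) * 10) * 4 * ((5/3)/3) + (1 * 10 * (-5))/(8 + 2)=-745453331864786829037/745453331864786829312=-1.00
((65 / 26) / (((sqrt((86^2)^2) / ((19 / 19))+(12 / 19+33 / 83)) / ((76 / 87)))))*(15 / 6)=149815 / 202973001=0.00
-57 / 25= -2.28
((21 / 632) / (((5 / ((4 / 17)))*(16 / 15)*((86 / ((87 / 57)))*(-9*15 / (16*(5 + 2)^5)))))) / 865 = -0.00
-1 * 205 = -205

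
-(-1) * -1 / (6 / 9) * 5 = -15 / 2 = -7.50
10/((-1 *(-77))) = 0.13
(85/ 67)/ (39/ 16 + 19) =1360/ 22981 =0.06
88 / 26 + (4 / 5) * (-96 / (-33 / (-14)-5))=78028 / 2405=32.44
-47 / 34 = -1.38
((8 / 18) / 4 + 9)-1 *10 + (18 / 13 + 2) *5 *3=5836 / 117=49.88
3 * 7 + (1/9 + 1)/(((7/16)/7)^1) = 349/9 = 38.78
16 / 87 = 0.18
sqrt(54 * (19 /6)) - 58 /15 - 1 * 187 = -2863 /15 +3 * sqrt(19) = -177.79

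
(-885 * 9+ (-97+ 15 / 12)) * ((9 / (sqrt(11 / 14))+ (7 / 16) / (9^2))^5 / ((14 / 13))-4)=-217234150424884039902637 * sqrt(154) / 3337686477176832-7489064872051903826371775 / 3539161369980960768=-809802736.92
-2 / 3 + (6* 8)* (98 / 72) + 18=248 / 3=82.67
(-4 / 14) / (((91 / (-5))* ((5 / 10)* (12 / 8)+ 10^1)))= 40 / 27391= 0.00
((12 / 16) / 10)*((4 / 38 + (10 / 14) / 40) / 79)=393 / 3362240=0.00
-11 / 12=-0.92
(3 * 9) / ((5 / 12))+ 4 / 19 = 6176 / 95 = 65.01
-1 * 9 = -9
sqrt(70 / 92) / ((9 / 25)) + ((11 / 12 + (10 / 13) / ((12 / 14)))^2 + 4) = 25 * sqrt(1610) / 414 + 177433 / 24336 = 9.71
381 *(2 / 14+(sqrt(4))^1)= 5715 / 7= 816.43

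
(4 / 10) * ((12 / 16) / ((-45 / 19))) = -19 / 150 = -0.13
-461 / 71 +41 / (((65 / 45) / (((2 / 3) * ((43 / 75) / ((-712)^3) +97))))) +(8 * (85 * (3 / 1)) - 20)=16028937678345227 / 4164392876800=3849.05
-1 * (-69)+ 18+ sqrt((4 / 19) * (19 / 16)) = 175 / 2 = 87.50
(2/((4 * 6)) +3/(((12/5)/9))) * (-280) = -9520/3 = -3173.33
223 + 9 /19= 4246 /19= 223.47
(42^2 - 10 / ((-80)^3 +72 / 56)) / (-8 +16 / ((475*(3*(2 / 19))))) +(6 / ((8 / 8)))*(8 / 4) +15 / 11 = -2451944463633 / 11669474696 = -210.12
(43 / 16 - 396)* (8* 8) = -25172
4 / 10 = 2 / 5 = 0.40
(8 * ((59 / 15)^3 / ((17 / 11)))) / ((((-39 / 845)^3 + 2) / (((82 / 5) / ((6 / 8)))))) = 13023946624832 / 3781400355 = 3444.21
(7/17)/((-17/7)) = -49/289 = -0.17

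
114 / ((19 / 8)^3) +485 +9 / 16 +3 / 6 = 2856649 / 5776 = 494.57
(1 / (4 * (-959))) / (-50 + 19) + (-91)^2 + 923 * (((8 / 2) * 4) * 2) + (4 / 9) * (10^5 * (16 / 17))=1449110495069 / 18194148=79647.07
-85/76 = -1.12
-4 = -4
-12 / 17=-0.71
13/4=3.25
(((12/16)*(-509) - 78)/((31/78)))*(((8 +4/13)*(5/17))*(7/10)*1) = -1042713/527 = -1978.58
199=199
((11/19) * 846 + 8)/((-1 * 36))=-4729/342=-13.83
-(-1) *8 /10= 4 /5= 0.80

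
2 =2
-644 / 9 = -71.56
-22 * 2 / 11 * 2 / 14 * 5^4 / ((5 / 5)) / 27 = -2500 / 189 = -13.23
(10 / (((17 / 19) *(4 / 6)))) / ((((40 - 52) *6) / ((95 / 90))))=-1805 / 7344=-0.25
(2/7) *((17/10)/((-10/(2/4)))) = -17/700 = -0.02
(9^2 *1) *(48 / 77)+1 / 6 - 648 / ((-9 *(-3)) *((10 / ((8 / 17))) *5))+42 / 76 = 95107181 / 1865325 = 50.99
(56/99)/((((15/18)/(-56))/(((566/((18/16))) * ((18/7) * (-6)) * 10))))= 32456704/11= 2950609.45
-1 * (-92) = 92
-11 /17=-0.65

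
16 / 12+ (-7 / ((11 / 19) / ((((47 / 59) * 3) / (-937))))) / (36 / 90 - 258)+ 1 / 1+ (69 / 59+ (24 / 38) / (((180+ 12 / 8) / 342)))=17327941229 / 3692462136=4.69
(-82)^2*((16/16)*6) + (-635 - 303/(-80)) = 3177023/80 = 39712.79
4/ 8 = 1/ 2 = 0.50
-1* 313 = -313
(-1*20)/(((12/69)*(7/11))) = -1265/7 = -180.71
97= 97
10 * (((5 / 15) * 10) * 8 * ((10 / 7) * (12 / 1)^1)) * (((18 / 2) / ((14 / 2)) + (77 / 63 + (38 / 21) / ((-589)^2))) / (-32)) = -2884928000 / 8052219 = -358.28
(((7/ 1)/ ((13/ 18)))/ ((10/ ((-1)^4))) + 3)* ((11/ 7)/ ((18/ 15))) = 473/ 91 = 5.20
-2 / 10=-0.20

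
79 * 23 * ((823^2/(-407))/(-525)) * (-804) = -4630809.69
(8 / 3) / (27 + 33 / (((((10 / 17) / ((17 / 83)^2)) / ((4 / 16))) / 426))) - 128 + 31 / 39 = -189761467937 / 1491887943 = -127.20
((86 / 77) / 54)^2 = 1849 / 4322241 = 0.00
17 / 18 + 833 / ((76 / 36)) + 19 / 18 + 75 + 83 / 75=673577 / 1425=472.69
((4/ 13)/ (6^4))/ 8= 1/ 33696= 0.00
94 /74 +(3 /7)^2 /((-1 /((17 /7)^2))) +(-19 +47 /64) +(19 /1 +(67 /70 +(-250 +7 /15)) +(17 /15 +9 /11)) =-245.70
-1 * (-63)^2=-3969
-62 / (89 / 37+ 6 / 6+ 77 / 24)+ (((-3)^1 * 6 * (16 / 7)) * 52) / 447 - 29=-37768865 / 875077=-43.16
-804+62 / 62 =-803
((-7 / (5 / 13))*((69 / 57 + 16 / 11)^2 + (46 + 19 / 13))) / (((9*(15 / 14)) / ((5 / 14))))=-72296966 / 1965645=-36.78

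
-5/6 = -0.83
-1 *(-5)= 5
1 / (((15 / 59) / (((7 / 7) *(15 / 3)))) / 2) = 118 / 3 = 39.33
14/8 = 7/4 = 1.75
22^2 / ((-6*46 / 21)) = -847 / 23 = -36.83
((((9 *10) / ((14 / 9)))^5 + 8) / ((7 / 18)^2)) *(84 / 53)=42364430994914928 / 6235397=6794183432.89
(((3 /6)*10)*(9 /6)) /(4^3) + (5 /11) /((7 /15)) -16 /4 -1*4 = -68093 /9856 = -6.91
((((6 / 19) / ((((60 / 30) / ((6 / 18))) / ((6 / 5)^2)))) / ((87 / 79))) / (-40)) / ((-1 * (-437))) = -0.00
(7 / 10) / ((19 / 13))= 91 / 190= 0.48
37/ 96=0.39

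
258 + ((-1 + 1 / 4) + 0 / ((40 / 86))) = 1029 / 4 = 257.25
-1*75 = -75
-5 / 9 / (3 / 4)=-20 / 27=-0.74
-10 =-10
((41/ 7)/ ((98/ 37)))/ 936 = 1517/ 642096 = 0.00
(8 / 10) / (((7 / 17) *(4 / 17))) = 289 / 35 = 8.26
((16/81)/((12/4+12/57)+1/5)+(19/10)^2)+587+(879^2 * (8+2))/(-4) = -1266936863029/656100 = -1931011.83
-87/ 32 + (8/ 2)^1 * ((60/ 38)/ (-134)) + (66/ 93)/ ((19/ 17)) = -2690945/ 1262816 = -2.13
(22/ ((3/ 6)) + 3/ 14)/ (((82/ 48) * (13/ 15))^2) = 40111200/ 1988623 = 20.17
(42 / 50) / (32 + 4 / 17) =357 / 13700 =0.03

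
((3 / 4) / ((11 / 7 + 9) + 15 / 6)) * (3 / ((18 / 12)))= 7 / 61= 0.11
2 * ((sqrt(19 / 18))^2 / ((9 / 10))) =190 / 81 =2.35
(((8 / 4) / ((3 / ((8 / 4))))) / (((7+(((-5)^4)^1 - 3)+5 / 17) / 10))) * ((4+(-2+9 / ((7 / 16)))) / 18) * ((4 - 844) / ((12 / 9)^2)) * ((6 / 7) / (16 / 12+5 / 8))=-3223200 / 586607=-5.49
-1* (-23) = 23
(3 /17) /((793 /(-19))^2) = 1083 /10690433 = 0.00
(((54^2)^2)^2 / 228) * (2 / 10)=6025163444928 / 95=63422773104.51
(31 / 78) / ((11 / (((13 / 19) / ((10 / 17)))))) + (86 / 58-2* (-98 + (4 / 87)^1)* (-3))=-213177257 / 363660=-586.20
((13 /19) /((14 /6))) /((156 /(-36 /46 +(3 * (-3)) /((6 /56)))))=-975 /6118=-0.16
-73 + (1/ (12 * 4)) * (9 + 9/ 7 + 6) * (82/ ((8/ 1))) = -15573/ 224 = -69.52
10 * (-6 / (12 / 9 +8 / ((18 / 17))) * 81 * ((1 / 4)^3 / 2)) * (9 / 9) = -2187 / 512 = -4.27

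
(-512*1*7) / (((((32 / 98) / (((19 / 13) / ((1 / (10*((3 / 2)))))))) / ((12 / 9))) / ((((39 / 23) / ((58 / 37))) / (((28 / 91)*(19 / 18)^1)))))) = -712726560 / 667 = -1068555.56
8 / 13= 0.62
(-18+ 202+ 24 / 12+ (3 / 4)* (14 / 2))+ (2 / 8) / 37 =14153 / 74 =191.26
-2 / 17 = -0.12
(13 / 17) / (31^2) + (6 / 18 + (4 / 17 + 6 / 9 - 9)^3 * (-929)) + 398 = 62941888209847 / 127477611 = 493748.57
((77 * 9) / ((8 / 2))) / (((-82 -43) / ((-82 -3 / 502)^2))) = -1174442269077 / 126002000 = -9320.82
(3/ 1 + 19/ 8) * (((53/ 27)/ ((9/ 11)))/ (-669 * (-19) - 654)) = 25069/ 23438808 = 0.00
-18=-18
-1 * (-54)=54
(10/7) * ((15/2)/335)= 15/469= 0.03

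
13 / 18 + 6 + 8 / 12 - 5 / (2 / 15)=-271 / 9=-30.11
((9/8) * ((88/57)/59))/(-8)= -33/8968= -0.00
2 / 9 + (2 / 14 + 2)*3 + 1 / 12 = 1697 / 252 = 6.73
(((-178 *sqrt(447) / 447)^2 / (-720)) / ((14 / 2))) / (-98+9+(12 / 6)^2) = 7921 / 47873700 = 0.00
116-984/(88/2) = 1030/11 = 93.64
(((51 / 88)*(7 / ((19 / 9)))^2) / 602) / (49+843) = 28917 / 2436986816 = 0.00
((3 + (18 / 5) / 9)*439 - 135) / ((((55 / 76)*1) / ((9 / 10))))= 2321496 / 1375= 1688.36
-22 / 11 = -2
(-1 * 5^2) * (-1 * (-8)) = -200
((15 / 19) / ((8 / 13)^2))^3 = 16290480375 / 1798045696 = 9.06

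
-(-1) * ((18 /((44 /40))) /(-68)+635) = 118700 /187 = 634.76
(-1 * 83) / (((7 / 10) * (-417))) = 830 / 2919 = 0.28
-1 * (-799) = 799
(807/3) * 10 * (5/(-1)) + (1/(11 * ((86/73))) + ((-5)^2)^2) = -12132377/946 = -12824.92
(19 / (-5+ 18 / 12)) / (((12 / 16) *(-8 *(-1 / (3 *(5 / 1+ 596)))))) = -11419 / 7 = -1631.29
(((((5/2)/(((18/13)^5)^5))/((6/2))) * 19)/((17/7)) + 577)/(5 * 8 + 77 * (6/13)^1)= 7.64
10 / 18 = 5 / 9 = 0.56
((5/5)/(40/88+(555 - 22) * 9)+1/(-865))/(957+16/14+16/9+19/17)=-46328247/46983981816160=-0.00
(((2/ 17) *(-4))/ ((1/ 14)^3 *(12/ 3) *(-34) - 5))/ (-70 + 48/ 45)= -5145/ 3805637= -0.00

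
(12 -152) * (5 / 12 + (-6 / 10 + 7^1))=-2863 / 3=-954.33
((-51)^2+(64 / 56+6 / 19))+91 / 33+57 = 11684467 / 4389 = 2662.22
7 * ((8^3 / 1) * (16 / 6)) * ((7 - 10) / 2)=-14336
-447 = -447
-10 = -10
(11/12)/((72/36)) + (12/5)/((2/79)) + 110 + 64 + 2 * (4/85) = 549479/2040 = 269.35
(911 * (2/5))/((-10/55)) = -10021/5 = -2004.20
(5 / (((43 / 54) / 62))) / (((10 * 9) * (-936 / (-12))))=31 / 559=0.06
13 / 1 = 13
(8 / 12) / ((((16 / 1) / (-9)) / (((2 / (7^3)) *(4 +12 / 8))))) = -33 / 2744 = -0.01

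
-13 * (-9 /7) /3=5.57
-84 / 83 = -1.01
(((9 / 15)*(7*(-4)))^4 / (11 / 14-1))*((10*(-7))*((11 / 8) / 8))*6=3354408288 / 125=26835266.30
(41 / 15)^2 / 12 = 1681 / 2700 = 0.62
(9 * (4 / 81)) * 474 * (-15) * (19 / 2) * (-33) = 990660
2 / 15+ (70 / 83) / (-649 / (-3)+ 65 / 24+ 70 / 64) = 515554 / 3758655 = 0.14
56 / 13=4.31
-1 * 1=-1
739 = 739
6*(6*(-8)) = -288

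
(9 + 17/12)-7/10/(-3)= 10.65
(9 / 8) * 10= 45 / 4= 11.25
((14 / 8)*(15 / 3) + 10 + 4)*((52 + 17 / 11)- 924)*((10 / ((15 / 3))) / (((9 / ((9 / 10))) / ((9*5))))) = -7841925 / 44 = -178225.57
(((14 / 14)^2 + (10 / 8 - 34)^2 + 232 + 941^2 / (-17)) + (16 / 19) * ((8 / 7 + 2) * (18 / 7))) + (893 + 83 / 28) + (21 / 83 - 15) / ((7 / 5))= -1048586475019 / 21018256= -49889.32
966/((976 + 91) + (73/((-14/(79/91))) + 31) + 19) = 1230684/1417291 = 0.87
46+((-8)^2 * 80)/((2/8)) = 20526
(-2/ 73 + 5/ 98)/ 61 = 169/ 436394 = 0.00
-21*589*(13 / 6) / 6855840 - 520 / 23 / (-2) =154948001 / 13711680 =11.30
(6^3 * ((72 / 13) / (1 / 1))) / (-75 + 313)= 5.03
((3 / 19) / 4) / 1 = 3 / 76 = 0.04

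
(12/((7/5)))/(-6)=-10/7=-1.43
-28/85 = -0.33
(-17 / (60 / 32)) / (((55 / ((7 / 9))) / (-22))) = 1904 / 675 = 2.82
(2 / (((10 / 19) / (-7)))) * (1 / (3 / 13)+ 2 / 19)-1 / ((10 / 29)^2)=-37943 / 300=-126.48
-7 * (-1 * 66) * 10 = 4620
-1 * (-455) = 455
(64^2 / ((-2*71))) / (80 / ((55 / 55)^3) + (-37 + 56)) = -2048 / 7029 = -0.29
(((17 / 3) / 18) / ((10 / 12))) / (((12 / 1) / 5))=0.16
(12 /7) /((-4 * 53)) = -3 /371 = -0.01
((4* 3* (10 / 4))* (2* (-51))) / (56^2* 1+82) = -1530 / 1609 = -0.95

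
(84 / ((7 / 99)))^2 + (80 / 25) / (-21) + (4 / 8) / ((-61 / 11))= 18079313533 / 12810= 1411343.76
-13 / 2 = -6.50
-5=-5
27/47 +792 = 37251/47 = 792.57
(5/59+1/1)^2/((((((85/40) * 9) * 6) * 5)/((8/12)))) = 32768/23966685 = 0.00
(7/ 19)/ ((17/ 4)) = 28/ 323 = 0.09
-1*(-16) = 16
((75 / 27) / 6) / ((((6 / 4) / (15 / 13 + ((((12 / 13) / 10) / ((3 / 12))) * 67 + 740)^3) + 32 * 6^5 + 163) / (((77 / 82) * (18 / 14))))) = 6755252076088285 / 3009293830608463958646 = 0.00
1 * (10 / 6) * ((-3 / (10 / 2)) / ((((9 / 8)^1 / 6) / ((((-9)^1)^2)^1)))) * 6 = -2592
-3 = -3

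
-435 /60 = -29 /4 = -7.25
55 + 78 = 133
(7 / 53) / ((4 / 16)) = 28 / 53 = 0.53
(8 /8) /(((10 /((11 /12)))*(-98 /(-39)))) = 0.04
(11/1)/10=11/10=1.10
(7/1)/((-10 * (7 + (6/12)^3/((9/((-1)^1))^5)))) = -1653372/16533715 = -0.10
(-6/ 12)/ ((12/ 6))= -1/ 4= -0.25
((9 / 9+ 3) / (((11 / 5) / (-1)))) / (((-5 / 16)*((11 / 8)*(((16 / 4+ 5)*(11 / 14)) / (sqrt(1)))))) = 7168 / 11979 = 0.60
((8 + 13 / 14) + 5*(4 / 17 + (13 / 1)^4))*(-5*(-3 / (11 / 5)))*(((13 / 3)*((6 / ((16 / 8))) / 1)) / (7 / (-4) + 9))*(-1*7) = -12222107.74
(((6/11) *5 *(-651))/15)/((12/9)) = -1953/22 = -88.77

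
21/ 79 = 0.27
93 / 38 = 2.45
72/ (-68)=-18/ 17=-1.06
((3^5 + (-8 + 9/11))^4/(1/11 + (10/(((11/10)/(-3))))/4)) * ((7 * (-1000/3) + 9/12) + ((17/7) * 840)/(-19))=3148516590245234858/2807079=1121634478490.00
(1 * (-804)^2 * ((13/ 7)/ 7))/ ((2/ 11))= 46218744/ 49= 943239.67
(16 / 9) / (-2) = -8 / 9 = -0.89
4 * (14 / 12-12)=-130 / 3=-43.33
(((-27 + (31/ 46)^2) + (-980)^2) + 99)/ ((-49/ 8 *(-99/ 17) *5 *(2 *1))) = 34550115121/ 12830895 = 2692.73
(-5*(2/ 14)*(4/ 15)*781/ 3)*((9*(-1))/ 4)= 781/ 7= 111.57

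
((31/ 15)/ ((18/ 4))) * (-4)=-248/ 135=-1.84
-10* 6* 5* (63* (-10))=189000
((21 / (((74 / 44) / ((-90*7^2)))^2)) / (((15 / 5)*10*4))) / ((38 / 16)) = 13178032560 / 26011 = 506633.06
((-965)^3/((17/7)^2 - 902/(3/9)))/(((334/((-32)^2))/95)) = 428352772288000/4418987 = 96934607.93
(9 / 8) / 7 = 9 / 56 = 0.16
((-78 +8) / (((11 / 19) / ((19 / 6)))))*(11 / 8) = -12635 / 24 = -526.46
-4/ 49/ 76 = -0.00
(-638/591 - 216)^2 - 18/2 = 16456206907/349281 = 47114.52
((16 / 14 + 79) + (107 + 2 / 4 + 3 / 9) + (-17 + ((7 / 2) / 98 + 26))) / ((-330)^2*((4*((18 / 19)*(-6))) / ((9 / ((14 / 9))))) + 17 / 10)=-1572155 / 3415090434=-0.00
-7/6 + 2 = 5/6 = 0.83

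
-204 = -204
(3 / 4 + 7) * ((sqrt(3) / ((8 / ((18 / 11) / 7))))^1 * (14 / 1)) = 279 * sqrt(3) / 88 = 5.49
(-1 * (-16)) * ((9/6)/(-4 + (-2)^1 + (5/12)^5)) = -5971968/1489867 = -4.01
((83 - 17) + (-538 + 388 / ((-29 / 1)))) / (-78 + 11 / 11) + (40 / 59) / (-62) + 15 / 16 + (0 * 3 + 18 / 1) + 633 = 43013047171 / 65346512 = 658.23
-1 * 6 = -6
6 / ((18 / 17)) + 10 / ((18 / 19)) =146 / 9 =16.22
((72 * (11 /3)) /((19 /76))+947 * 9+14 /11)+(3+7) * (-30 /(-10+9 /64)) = 66707873 /6941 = 9610.70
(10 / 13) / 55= 2 / 143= 0.01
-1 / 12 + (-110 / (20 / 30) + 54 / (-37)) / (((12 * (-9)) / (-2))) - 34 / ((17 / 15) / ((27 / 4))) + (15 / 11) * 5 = -2913517 / 14652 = -198.85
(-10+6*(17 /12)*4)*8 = 192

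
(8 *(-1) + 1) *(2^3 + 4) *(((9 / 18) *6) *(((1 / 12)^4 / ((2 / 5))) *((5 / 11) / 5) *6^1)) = -35 / 2112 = -0.02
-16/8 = -2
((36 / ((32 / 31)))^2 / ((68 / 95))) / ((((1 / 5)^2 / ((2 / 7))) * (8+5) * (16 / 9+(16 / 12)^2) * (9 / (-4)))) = -184872375 / 1584128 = -116.70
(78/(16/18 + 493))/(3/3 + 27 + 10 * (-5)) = -351/48895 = -0.01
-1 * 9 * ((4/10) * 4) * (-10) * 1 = 144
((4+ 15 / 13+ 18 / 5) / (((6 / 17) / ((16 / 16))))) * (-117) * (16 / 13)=-232152 / 65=-3571.57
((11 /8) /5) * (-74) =-407 /20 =-20.35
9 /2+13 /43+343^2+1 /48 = 242837491 /2064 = 117653.82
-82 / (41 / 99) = -198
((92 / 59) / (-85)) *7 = -644 / 5015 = -0.13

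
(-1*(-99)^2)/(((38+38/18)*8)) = -88209/2888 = -30.54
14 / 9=1.56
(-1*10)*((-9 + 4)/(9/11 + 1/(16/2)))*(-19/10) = -8360/83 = -100.72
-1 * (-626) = 626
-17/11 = -1.55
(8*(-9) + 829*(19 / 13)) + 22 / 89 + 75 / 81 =35637092 / 31239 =1140.79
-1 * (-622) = 622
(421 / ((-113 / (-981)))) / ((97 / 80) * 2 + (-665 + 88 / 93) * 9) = -512121240 / 837085129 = -0.61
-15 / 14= -1.07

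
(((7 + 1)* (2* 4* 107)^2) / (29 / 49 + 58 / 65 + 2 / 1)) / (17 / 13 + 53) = 121355736320 / 3917241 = 30979.90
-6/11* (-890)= 5340/11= 485.45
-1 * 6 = -6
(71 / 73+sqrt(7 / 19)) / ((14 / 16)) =8 *sqrt(133) / 133+568 / 511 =1.81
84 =84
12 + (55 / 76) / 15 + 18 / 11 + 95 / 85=631109 / 42636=14.80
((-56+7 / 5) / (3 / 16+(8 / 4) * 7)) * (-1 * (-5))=-4368 / 227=-19.24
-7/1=-7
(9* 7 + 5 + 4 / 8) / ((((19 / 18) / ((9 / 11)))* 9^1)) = 1233 / 209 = 5.90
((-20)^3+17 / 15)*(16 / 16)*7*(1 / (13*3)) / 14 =-119983 / 1170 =-102.55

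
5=5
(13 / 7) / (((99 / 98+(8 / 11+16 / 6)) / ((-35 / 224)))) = -15015 / 227888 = -0.07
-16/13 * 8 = -128/13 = -9.85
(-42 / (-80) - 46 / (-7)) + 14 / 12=6941 / 840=8.26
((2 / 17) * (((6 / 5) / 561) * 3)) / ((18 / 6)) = 4 / 15895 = 0.00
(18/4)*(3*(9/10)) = 243/20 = 12.15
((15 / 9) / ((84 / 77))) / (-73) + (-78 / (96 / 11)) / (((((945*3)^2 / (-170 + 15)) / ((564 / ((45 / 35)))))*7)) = -7130101 / 704060910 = -0.01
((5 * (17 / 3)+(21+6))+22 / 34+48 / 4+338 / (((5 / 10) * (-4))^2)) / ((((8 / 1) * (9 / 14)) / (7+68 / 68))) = 108871 / 459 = 237.19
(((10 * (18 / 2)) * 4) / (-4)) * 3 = -270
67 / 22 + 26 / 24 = 545 / 132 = 4.13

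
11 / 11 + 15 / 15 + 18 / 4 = 13 / 2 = 6.50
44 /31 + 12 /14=494 /217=2.28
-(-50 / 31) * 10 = 500 / 31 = 16.13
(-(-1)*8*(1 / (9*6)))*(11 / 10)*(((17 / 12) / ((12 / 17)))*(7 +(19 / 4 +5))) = 212993 / 38880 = 5.48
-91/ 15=-6.07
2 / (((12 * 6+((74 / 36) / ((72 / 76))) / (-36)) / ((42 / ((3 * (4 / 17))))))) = 1388016 / 839105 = 1.65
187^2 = 34969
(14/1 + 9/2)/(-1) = -37/2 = -18.50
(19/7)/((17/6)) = 0.96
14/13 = 1.08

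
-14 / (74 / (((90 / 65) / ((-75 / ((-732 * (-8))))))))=245952 / 12025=20.45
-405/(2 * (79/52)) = -133.29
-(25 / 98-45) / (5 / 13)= 11401 / 98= 116.34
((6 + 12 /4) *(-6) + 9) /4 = -45 /4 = -11.25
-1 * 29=-29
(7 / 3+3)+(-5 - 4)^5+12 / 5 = -885619 / 15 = -59041.27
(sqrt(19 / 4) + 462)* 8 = 4* sqrt(19) + 3696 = 3713.44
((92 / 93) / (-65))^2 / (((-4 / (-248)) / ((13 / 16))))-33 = -2991217 / 90675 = -32.99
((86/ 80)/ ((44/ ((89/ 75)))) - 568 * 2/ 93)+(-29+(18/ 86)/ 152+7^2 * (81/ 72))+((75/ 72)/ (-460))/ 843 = 13.94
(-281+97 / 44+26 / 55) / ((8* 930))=-61231 / 1636800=-0.04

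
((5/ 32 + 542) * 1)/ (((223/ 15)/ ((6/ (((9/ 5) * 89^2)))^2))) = 722875/ 111932157944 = 0.00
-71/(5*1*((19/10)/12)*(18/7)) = -34.88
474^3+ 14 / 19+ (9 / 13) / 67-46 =1762408571887 / 16549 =106496378.75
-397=-397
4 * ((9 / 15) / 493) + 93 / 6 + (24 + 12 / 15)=198703 / 4930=40.30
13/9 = 1.44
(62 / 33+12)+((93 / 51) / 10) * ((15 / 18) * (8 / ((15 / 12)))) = 13886 / 935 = 14.85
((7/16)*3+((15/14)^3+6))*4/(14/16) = 93762/2401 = 39.05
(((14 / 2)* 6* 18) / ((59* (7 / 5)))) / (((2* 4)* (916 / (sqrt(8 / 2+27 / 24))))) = 135* sqrt(82) / 432352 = 0.00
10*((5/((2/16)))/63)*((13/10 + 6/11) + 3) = 21320/693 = 30.76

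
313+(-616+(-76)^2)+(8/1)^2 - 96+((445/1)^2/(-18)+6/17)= -5560.04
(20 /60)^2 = 1 /9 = 0.11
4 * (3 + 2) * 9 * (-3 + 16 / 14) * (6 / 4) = -3510 / 7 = -501.43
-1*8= -8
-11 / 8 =-1.38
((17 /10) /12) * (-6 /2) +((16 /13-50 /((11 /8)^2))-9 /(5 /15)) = -3312141 /62920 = -52.64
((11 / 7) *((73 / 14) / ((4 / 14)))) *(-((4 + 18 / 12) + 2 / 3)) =-29711 / 168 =-176.85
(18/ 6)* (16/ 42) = 8/ 7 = 1.14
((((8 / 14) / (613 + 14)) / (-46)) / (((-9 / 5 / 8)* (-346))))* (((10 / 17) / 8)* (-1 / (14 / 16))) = 400 / 18703763001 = 0.00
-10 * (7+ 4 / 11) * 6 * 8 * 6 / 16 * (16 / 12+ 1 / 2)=-2430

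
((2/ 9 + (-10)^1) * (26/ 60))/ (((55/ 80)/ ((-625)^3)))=1504629629.63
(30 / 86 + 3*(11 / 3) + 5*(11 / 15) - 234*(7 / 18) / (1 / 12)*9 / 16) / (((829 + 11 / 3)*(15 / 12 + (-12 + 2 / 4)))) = 309205 / 4403974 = 0.07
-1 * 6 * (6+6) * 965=-69480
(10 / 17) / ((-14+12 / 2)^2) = 5 / 544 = 0.01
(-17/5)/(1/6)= -102/5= -20.40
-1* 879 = -879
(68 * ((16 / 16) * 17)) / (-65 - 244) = -1156 / 309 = -3.74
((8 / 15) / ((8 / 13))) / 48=0.02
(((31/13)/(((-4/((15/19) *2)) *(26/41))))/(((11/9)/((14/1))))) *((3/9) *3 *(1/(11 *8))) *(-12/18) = 0.13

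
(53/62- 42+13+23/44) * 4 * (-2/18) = 12559/1023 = 12.28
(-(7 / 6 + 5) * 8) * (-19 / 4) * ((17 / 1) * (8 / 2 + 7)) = 131461 / 3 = 43820.33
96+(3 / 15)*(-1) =479 / 5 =95.80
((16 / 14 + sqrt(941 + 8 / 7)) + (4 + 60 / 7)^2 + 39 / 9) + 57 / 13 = sqrt(46165) / 7 + 320860 / 1911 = 198.60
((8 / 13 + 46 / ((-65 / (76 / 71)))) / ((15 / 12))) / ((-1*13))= 2624 / 299975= 0.01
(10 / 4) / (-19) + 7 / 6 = 59 / 57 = 1.04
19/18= 1.06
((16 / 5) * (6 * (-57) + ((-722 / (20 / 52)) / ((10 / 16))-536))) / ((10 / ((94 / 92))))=-18243144 / 14375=-1269.09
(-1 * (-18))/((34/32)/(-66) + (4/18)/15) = -855360/61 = -14022.30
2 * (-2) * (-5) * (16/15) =64/3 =21.33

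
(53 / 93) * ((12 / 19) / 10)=106 / 2945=0.04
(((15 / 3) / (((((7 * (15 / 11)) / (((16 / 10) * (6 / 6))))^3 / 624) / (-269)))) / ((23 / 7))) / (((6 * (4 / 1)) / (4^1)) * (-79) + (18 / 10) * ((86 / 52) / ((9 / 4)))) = 123921594368 / 48692739375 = 2.54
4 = 4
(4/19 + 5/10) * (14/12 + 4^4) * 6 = 41661/38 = 1096.34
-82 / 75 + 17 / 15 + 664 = 16601 / 25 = 664.04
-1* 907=-907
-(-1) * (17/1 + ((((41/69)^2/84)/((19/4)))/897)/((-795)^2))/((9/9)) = 18308244300031456/1076955547060575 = 17.00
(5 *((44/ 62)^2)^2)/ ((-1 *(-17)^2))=-1171280/ 266897569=-0.00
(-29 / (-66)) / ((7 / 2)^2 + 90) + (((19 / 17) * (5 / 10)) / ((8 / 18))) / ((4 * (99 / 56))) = 167135 / 917796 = 0.18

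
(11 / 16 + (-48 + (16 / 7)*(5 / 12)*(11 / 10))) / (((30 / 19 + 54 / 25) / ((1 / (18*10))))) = -0.07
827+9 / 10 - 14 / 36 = 37238 / 45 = 827.51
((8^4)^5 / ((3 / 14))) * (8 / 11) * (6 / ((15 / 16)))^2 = 132226261520350065983488 / 825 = 160274256388303110283.02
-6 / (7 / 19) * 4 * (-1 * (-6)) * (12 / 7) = -32832 / 49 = -670.04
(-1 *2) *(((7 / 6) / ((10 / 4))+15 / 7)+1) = -758 / 105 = -7.22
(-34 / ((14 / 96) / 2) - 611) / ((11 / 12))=-90492 / 77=-1175.22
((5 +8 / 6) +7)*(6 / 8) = 10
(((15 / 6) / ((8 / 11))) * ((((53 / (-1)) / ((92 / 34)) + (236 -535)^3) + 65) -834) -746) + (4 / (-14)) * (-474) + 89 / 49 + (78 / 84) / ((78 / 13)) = -9941847776153 / 108192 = -91890784.68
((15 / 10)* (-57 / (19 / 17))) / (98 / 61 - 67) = 9333 / 7978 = 1.17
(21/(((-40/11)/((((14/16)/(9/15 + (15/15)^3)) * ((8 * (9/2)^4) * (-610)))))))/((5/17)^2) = 187028476173/2560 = 73057998.51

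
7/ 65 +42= 2737/ 65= 42.11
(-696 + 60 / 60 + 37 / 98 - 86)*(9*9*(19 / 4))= -117735039 / 392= -300344.49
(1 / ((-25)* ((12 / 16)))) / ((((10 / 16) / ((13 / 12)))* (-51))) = 104 / 57375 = 0.00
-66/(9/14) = -308/3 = -102.67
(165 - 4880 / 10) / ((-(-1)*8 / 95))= -30685 / 8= -3835.62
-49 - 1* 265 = -314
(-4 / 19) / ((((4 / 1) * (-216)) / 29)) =29 / 4104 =0.01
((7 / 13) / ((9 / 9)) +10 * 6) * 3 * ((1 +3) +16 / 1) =47220 / 13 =3632.31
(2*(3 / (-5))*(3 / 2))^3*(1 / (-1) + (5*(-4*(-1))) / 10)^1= -729 / 125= -5.83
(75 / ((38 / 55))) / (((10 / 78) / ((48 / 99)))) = 7800 / 19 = 410.53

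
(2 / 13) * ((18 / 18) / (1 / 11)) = 22 / 13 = 1.69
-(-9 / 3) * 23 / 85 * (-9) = -621 / 85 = -7.31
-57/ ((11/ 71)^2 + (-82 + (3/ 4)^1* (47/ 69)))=26435004/ 37781245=0.70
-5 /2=-2.50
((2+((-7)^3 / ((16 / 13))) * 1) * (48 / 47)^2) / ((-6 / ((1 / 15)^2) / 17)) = 602072 / 165675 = 3.63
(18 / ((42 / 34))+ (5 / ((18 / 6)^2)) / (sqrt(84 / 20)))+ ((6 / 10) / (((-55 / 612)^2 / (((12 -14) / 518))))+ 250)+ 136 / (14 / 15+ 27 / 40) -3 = 5* sqrt(105) / 189+ 261476660399 / 756053375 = 346.12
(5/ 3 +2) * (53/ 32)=583/ 96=6.07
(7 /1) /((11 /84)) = 588 /11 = 53.45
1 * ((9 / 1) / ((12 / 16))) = 12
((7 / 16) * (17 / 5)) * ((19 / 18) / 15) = 2261 / 21600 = 0.10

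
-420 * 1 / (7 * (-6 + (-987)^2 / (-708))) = 4720 / 108713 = 0.04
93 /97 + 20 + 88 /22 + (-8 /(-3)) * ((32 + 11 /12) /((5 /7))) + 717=864.85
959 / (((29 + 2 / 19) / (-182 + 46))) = -354008 / 79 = -4481.11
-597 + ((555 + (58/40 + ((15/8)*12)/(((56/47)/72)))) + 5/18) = 1662407/1260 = 1319.37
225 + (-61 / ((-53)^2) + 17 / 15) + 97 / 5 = 10344632 / 42135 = 245.51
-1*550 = -550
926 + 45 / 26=24121 / 26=927.73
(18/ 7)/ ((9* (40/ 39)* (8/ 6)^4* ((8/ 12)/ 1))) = 9477/ 71680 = 0.13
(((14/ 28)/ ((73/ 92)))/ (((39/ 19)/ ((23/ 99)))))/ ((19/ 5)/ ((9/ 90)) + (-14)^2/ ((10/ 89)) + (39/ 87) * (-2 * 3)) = 76705/ 1914063723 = 0.00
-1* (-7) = 7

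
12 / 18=2 / 3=0.67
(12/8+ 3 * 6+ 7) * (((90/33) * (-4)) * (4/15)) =-848/11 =-77.09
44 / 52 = 11 / 13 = 0.85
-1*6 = -6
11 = 11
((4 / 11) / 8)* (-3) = -3 / 22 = -0.14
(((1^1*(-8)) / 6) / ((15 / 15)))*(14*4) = -224 / 3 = -74.67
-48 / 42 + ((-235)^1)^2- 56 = 386175 / 7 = 55167.86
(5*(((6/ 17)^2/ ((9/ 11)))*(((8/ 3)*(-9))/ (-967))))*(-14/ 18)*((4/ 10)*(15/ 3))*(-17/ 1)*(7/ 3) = 172480/ 147951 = 1.17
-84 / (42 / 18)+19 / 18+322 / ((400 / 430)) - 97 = 38557 / 180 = 214.21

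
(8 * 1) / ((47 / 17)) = 136 / 47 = 2.89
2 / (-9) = -2 / 9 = -0.22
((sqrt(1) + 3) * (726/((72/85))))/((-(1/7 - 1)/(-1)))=-71995/18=-3999.72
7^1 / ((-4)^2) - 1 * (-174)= 174.44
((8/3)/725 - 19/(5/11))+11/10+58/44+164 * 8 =30447478/23925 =1272.62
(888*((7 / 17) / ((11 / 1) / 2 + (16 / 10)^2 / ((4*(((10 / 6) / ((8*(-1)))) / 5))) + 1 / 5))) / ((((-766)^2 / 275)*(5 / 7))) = -1424500 / 57355399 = -0.02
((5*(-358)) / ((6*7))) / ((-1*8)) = 5.33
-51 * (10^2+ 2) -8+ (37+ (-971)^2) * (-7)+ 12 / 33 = -72658912 / 11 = -6605355.64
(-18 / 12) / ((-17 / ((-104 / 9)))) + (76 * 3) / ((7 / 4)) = 46148 / 357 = 129.27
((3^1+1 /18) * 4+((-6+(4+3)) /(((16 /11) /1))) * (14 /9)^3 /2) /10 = 39413 /29160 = 1.35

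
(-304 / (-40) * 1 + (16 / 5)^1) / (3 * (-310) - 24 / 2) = -9 / 785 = -0.01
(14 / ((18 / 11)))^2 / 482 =5929 / 39042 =0.15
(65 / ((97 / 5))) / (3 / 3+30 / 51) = 5525 / 2619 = 2.11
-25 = -25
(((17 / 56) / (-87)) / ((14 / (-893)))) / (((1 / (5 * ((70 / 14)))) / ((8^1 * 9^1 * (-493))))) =-19355775 / 98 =-197507.91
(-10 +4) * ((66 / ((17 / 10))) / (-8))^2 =-81675 / 578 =-141.31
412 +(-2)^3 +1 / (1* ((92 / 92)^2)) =405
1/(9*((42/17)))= 0.04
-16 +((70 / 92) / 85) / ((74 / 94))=-462615 / 28934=-15.99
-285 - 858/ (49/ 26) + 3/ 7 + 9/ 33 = -398625/ 539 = -739.56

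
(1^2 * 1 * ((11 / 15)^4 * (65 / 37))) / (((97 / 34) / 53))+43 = 1905540941 / 36338625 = 52.44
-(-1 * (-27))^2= -729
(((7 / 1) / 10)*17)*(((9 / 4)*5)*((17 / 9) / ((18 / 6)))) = 2023 / 24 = 84.29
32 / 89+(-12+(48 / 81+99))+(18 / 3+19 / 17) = 3883696 / 40851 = 95.07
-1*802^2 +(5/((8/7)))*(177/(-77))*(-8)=-7074359/11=-643123.55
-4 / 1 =-4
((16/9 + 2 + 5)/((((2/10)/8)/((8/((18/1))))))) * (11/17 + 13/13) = 353920/1377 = 257.02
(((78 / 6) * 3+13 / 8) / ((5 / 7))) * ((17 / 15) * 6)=1547 / 4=386.75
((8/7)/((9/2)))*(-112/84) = -64/189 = -0.34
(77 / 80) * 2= 77 / 40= 1.92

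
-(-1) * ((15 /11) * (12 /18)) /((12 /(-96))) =-80 /11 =-7.27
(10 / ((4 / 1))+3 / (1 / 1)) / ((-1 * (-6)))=11 / 12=0.92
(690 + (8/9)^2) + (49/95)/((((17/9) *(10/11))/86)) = 468724583/654075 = 716.62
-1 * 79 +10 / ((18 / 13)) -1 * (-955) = 7949 / 9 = 883.22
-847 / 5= -169.40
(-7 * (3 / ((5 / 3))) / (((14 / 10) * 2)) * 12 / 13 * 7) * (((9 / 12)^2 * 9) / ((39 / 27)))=-137781 / 1352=-101.91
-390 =-390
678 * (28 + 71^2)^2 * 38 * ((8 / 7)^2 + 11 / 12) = 72102813990169 / 49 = 1471485999799.37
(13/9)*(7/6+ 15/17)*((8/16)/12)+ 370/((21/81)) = 220118699/154224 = 1427.27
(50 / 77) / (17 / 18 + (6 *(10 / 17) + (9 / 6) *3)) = 7650 / 105721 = 0.07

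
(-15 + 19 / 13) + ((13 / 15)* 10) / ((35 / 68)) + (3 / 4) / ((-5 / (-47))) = 56509 / 5460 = 10.35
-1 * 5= -5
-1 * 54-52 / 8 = -121 / 2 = -60.50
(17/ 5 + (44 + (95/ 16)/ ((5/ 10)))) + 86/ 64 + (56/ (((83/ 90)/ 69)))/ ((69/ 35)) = 29029017/ 13280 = 2185.92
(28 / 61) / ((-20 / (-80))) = 1.84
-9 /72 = -0.12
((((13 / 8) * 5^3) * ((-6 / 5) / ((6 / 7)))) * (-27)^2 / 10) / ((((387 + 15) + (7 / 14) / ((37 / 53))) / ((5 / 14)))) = -8766225 / 476816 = -18.38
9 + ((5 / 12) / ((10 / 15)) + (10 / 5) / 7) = 9.91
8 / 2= 4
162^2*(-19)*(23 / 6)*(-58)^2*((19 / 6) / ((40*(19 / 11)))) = -2947118823 / 10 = -294711882.30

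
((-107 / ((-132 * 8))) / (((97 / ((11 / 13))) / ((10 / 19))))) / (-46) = -535 / 52901472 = -0.00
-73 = -73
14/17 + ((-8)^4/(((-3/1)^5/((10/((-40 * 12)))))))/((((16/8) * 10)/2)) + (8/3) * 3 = 548926/61965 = 8.86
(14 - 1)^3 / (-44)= -2197 / 44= -49.93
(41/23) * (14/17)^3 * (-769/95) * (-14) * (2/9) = 2422436128/96614145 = 25.07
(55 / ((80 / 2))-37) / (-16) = 2.23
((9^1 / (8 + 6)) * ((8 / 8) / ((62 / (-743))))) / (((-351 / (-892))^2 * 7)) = -7.11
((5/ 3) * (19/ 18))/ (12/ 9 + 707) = 19/ 7650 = 0.00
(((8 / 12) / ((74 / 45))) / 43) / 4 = 15 / 6364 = 0.00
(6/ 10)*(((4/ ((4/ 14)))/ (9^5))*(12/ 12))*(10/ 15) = 28/ 295245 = 0.00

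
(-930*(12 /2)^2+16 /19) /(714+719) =-636104 /27227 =-23.36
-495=-495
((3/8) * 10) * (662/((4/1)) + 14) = 5385/8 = 673.12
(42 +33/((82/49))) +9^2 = 11703/82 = 142.72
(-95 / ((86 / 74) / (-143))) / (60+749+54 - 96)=38665 / 2537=15.24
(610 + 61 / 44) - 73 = 23689 / 44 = 538.39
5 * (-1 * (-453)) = 2265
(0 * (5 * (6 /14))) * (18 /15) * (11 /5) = 0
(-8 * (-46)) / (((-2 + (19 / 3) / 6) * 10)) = -3312 / 85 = -38.96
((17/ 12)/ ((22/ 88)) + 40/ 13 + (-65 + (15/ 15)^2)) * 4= -8620/ 39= -221.03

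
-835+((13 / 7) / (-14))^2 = -834.98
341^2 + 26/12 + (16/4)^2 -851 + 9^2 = 115529.17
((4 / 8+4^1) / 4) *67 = 603 / 8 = 75.38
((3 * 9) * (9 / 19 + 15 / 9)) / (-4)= -14.45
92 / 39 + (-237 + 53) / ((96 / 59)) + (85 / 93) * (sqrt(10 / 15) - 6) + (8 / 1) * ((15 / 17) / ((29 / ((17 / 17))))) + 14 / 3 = -88450425 / 794716 + 85 * sqrt(6) / 279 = -110.55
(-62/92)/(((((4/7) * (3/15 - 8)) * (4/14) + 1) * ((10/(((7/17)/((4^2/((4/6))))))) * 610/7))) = 74431/1534096320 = 0.00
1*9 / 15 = 3 / 5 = 0.60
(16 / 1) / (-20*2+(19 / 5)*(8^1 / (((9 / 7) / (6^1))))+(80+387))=240 / 8533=0.03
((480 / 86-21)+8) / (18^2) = -319 / 13932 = -0.02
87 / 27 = 29 / 9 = 3.22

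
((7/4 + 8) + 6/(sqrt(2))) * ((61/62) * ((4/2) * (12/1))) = 2196 * sqrt(2)/31 + 7137/31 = 330.41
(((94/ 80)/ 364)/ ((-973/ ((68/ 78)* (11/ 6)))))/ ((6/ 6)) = -8789/ 1657524960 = -0.00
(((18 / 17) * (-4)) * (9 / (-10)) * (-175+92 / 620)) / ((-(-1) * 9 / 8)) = -592.44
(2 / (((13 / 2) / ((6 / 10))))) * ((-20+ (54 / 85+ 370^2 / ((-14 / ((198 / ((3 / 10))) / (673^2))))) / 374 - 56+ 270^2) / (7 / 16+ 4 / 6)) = 12176.08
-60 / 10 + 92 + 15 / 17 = 1477 / 17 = 86.88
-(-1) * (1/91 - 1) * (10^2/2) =-4500/91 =-49.45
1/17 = 0.06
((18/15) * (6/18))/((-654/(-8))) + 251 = 410393/1635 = 251.00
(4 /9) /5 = 4 /45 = 0.09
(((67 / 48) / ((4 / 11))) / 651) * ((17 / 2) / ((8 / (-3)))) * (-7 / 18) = 12529 / 1714176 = 0.01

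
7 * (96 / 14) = 48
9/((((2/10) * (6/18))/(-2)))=-270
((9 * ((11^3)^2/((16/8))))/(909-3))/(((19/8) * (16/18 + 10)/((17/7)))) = 813146499/984067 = 826.31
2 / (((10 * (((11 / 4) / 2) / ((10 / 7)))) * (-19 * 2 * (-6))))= 4 / 4389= 0.00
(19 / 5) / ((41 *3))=19 / 615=0.03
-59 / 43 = -1.37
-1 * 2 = -2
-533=-533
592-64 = 528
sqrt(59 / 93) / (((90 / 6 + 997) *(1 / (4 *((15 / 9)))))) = 5 *sqrt(5487) / 70587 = 0.01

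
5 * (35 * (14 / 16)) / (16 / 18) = 11025 / 64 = 172.27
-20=-20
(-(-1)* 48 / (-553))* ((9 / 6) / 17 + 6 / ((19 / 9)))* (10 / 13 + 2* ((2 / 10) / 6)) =-2468472 / 11610235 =-0.21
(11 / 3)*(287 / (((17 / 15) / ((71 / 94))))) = 1120735 / 1598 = 701.34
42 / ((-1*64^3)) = -21 / 131072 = -0.00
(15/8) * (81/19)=1215/152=7.99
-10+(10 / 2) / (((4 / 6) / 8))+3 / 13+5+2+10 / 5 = 770 / 13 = 59.23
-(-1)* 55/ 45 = 11/ 9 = 1.22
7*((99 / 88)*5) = 315 / 8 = 39.38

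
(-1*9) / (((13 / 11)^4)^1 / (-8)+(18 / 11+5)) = -351384 / 249581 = -1.41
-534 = -534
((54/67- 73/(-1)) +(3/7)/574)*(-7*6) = -3099.88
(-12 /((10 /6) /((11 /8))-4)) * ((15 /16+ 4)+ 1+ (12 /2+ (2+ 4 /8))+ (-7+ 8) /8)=23067 /368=62.68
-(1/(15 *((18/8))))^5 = -1024/44840334375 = -0.00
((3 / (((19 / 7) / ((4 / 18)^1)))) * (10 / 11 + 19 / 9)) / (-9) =-4186 / 50787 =-0.08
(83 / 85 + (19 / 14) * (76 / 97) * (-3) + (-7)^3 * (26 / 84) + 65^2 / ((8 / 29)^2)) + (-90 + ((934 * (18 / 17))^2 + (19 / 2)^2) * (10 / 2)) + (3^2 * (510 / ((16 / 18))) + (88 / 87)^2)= 2353127836255373579 / 475287180480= 4950960.04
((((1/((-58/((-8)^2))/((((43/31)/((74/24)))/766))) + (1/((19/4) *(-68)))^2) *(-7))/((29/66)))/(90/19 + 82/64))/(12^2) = 261368952460/22268619549297687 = 0.00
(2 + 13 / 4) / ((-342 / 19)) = -7 / 24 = -0.29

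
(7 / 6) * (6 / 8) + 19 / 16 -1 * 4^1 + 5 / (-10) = -39 / 16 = -2.44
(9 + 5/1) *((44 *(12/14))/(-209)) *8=-384/19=-20.21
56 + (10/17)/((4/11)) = 1959/34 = 57.62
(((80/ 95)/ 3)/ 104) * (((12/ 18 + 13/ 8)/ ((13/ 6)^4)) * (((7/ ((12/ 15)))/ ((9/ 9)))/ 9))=1925/ 7054567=0.00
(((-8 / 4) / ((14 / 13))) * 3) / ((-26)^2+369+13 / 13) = -39 / 7322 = -0.01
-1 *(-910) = 910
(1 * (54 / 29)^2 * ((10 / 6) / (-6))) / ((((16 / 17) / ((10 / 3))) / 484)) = -1388475 / 841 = -1650.98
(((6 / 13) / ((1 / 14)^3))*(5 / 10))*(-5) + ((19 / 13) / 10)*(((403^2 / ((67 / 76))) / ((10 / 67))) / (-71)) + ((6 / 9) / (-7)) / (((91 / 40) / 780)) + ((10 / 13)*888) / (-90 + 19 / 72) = -84477517413 / 14698775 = -5747.25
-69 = -69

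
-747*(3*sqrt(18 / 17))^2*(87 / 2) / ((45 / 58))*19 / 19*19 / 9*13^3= -157344477966 / 85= -1851111505.48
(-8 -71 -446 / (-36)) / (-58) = 1199 / 1044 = 1.15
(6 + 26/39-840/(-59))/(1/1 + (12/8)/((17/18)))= 15725/1947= 8.08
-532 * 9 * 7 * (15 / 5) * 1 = -100548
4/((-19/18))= -72/19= -3.79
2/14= 0.14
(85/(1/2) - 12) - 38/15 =2332/15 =155.47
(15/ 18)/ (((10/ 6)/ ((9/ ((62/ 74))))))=333/ 62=5.37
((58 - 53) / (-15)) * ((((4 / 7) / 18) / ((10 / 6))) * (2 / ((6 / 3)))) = -2 / 315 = -0.01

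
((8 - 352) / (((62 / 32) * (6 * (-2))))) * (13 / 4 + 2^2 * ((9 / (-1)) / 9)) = -344 / 31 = -11.10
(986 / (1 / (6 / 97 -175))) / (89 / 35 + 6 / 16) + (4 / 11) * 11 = -4684484524 / 79249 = -59110.96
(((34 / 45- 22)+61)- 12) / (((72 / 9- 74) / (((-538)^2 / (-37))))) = 180757778 / 54945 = 3289.79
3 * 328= 984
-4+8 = 4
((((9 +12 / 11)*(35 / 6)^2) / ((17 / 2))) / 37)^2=1500625 / 1258884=1.19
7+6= 13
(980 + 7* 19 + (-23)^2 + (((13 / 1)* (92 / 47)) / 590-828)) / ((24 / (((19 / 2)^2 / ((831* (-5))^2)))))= 339541799 / 1914925653000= 0.00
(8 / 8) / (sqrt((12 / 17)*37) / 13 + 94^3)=596566958 / 495498970243361 - 13*sqrt(1887) / 990997940486722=0.00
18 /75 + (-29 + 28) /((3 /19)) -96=-7657 /75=-102.09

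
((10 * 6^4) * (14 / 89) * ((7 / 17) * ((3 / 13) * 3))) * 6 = 68584320 / 19669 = 3486.92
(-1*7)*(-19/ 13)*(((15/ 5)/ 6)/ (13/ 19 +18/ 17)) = 42959/ 14638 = 2.93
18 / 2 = 9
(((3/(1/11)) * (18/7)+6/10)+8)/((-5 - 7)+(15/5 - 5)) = -3271/490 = -6.68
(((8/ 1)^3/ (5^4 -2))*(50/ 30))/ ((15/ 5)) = 2560/ 5607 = 0.46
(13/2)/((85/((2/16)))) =13/1360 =0.01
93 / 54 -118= -2093 / 18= -116.28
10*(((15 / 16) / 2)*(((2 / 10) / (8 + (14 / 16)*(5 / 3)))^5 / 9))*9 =1492992 / 75342373738375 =0.00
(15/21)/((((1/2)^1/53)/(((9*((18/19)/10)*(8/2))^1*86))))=22207.40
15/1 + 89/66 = 1079/66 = 16.35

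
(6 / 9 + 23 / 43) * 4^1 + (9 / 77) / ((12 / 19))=198313 / 39732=4.99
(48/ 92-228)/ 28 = -1308/ 161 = -8.12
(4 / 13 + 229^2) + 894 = 693359 / 13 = 53335.31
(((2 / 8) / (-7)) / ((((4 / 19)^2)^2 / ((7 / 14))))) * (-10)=651605 / 7168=90.90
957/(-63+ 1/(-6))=-5742/379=-15.15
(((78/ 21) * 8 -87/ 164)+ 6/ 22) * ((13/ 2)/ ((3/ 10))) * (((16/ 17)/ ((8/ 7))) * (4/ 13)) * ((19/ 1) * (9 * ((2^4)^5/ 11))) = 13078018129920/ 4961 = 2636165718.59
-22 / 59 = -0.37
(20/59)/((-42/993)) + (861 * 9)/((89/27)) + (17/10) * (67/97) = 83572939953/35654290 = 2343.98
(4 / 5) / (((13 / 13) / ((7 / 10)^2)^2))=2401 / 12500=0.19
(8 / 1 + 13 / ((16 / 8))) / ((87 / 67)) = 67 / 6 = 11.17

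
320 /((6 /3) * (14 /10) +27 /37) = 59200 /653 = 90.66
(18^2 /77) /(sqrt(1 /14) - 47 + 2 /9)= -2455272 /27294223 - 26244 * sqrt(14) /191059561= -0.09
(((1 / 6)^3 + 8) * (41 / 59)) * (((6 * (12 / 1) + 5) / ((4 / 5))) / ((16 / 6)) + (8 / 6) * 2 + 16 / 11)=3010443163 / 13457664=223.70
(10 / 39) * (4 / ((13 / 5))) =200 / 507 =0.39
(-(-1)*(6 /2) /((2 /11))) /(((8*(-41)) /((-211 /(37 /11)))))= 76593 /24272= 3.16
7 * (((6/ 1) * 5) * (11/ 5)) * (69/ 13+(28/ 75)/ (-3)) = 2334794/ 975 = 2394.66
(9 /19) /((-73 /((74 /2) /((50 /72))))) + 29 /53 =370211 /1837775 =0.20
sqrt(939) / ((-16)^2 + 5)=sqrt(939) / 261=0.12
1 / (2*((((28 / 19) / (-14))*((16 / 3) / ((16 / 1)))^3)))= -513 / 4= -128.25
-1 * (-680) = 680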